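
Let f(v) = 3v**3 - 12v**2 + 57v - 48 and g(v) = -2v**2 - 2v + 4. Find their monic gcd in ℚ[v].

v - 1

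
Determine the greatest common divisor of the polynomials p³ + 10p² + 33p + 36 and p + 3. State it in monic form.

p + 3

By polynomial division,
  p³ + 10p² + 33p + 36 = (p² + 7p + 12)(p + 3) + (0)
The last nonzero remainder p + 3 is already monic.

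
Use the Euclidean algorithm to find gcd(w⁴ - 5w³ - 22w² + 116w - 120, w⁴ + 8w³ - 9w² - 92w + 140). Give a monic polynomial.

By polynomial division,
  w⁴ - 5w³ - 22w² + 116w - 120 = (w⁴ + 8w³ - 9w² - 92w + 140) + (-13w³ - 13w² + 208w - 260)
  w⁴ + 8w³ - 9w² - 92w + 140 = (-(1/13)w - 7/13)(-13w³ - 13w² + 208w - 260) + (0)
Last nonzero remainder: -13w³ - 13w² + 208w - 260. Dividing through by -13 gives the monic gcd w³ + w² - 16w + 20.

w³ + w² - 16w + 20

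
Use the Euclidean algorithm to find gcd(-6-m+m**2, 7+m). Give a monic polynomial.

1

Repeated division with remainder:
  m**2-m-6 = (m-8)(m+7) + (50)
  m+7 = ((1/50)m+7/50)(50) + (0)
The last nonzero remainder is the constant 50, so the polynomials are coprime and gcd = 1.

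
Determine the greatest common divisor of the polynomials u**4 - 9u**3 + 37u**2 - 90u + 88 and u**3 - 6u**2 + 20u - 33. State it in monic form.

By polynomial division,
  u**4 - 9u**3 + 37u**2 - 90u + 88 = (u - 3)(u**3 - 6u**2 + 20u - 33) + (-u**2 + 3u - 11)
  u**3 - 6u**2 + 20u - 33 = (-u + 3)(-u**2 + 3u - 11) + (0)
Last nonzero remainder: -u**2 + 3u - 11. Dividing through by -1 gives the monic gcd u**2 - 3u + 11.

u**2 - 3u + 11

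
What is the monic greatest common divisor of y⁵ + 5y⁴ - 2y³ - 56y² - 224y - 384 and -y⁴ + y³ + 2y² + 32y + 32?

y³ - 2y² - 32

Euclidean algorithm in ℚ[y]:
  y⁵ + 5y⁴ - 2y³ - 56y² - 224y - 384 = (-y - 6)(-y⁴ + y³ + 2y² + 32y + 32) + (6y³ - 12y² - 192)
  -y⁴ + y³ + 2y² + 32y + 32 = (-(1/6)y - 1/6)(6y³ - 12y² - 192) + (0)
Last nonzero remainder: 6y³ - 12y² - 192. Dividing through by 6 gives the monic gcd y³ - 2y² - 32.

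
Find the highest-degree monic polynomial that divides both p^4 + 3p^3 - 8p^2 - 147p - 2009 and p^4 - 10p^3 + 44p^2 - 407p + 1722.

p^3 - 4p^2 + 20p - 287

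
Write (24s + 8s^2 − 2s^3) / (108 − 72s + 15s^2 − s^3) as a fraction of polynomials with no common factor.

Euclidean algorithm in ℚ[s]:
  −2s^3 + 8s^2 + 24s = (2)(−s^3 + 15s^2 − 72s + 108) + (−22s^2 + 168s − 216)
  −s^3 + 15s^2 − 72s + 108 = ((1/22)s − 81/242)(−22s^2 + 168s − 216) + (−(720/121)s + 4320/121)
  −22s^2 + 168s − 216 = ((1331/360)s − 121/20)(−(720/121)s + 4320/121) + (0)
Last nonzero remainder: −(720/121)s + 4320/121. Dividing through by −720/121 gives the monic gcd s − 6.
Cancel s − 6 from numerator and denominator to get the reduced form.

(4s + 2s^2)/(18 − 9s + s^2)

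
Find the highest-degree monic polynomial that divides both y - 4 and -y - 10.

Repeated division with remainder:
  y - 4 = (-1)(-y - 10) + (-14)
  -y - 10 = ((1/14)y + 5/7)(-14) + (0)
The last nonzero remainder is the constant -14, so the polynomials are coprime and gcd = 1.

1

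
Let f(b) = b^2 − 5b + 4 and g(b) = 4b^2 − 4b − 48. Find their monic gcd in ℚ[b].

b − 4

Repeated division with remainder:
  b^2 − 5b + 4 = (1/4)(4b^2 − 4b − 48) + (−4b + 16)
  4b^2 − 4b − 48 = (−b − 3)(−4b + 16) + (0)
Last nonzero remainder: −4b + 16. Dividing through by −4 gives the monic gcd b − 4.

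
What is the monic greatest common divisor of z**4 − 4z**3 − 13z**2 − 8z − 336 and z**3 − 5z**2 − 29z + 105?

By polynomial division,
  z**4 − 4z**3 − 13z**2 − 8z − 336 = (z + 1)(z**3 − 5z**2 − 29z + 105) + (21z**2 − 84z − 441)
  z**3 − 5z**2 − 29z + 105 = ((1/21)z − 1/21)(21z**2 − 84z − 441) + (−12z + 84)
  21z**2 − 84z − 441 = (−(7/4)z − 21/4)(−12z + 84) + (0)
Last nonzero remainder: −12z + 84. Dividing through by −12 gives the monic gcd z − 7.

z − 7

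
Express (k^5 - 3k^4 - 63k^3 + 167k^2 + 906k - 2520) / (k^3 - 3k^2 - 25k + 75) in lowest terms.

(k^3 - 5k^2 - 38k + 168)/(k - 5)

Euclidean algorithm in ℚ[k]:
  k^5 - 3k^4 - 63k^3 + 167k^2 + 906k - 2520 = (k^2 - 38)(k^3 - 3k^2 - 25k + 75) + (-22k^2 - 44k + 330)
  k^3 - 3k^2 - 25k + 75 = (-(1/22)k + 5/22)(-22k^2 - 44k + 330) + (0)
Last nonzero remainder: -22k^2 - 44k + 330. Dividing through by -22 gives the monic gcd k^2 + 2k - 15.
Cancel k^2 + 2k - 15 from numerator and denominator to get the reduced form.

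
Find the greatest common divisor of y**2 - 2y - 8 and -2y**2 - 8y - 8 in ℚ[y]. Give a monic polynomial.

By polynomial division,
  y**2 - 2y - 8 = (-1/2)(-2y**2 - 8y - 8) + (-6y - 12)
  -2y**2 - 8y - 8 = ((1/3)y + 2/3)(-6y - 12) + (0)
Last nonzero remainder: -6y - 12. Dividing through by -6 gives the monic gcd y + 2.

y + 2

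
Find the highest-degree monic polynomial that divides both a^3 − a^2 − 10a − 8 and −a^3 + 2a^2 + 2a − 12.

a + 2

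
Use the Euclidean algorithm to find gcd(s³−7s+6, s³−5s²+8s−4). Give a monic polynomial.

s²−3s+2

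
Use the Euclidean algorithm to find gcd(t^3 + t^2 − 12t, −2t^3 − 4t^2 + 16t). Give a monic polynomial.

t^2 + 4t

By polynomial division,
  t^3 + t^2 − 12t = (−1/2)(−2t^3 − 4t^2 + 16t) + (−t^2 − 4t)
  −2t^3 − 4t^2 + 16t = (2t − 4)(−t^2 − 4t) + (0)
Last nonzero remainder: −t^2 − 4t. Dividing through by −1 gives the monic gcd t^2 + 4t.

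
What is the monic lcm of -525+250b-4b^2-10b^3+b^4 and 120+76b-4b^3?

Repeated division with remainder:
  b^4-10b^3-4b^2+250b-525 = (-(1/4)b+5/2)(-4b^3+76b+120) + (15b^2+90b-825)
  -4b^3+76b+120 = (-(4/15)b+8/5)(15b^2+90b-825) + (-288b+1440)
  15b^2+90b-825 = (-(5/96)b-55/96)(-288b+1440) + (0)
Last nonzero remainder: -288b+1440. Dividing through by -288 gives the monic gcd b-5.
Then lcm(f, g) = f·g / gcd(f, g); expanding and making the result monic gives the answer.

-3150-1125b+701b^2+170b^3-48b^4-5b^5+b^6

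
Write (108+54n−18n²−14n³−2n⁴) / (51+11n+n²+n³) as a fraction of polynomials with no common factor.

(36+6n−8n²−2n³)/(17−2n+n²)

Apply the Euclidean algorithm:
  −2n⁴−14n³−18n²+54n+108 = (−2n−12)(n³+n²+11n+51) + (16n²+288n+720)
  n³+n²+11n+51 = ((1/16)n−17/16)(16n²+288n+720) + (272n+816)
  16n²+288n+720 = ((1/17)n+15/17)(272n+816) + (0)
Last nonzero remainder: 272n+816. Dividing through by 272 gives the monic gcd n+3.
Cancel n+3 from numerator and denominator to get the reduced form.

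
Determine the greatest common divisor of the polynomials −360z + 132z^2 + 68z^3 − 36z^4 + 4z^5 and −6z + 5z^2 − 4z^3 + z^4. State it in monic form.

−3z + z^2

Apply the Euclidean algorithm:
  4z^5 − 36z^4 + 68z^3 + 132z^2 − 360z = (4z − 20)(z^4 − 4z^3 + 5z^2 − 6z) + (−32z^3 + 256z^2 − 480z)
  z^4 − 4z^3 + 5z^2 − 6z = (−(1/32)z − 1/8)(−32z^3 + 256z^2 − 480z) + (22z^2 − 66z)
  −32z^3 + 256z^2 − 480z = (−(16/11)z + 80/11)(22z^2 − 66z) + (0)
Last nonzero remainder: 22z^2 − 66z. Dividing through by 22 gives the monic gcd z^2 − 3z.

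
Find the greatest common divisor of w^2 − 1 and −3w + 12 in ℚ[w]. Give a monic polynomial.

1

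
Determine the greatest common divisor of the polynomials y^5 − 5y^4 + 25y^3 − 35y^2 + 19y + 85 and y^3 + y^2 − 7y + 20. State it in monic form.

y^2 − 3y + 5

Apply the Euclidean algorithm:
  y^5 − 5y^4 + 25y^3 − 35y^2 + 19y + 85 = (y^2 − 6y + 38)(y^3 + y^2 − 7y + 20) + (−135y^2 + 405y − 675)
  y^3 + y^2 − 7y + 20 = (−(1/135)y − 4/135)(−135y^2 + 405y − 675) + (0)
Last nonzero remainder: −135y^2 + 405y − 675. Dividing through by −135 gives the monic gcd y^2 − 3y + 5.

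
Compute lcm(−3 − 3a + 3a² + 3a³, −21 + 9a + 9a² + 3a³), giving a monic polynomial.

By polynomial division,
  3a³ + 3a² − 3a − 3 = (3a³ + 9a² + 9a − 21) + (−6a² − 12a + 18)
  3a³ + 9a² + 9a − 21 = (−(1/2)a − 1/2)(−6a² − 12a + 18) + (12a − 12)
  −6a² − 12a + 18 = (−(1/2)a − 3/2)(12a − 12) + (0)
Last nonzero remainder: 12a − 12. Dividing through by 12 gives the monic gcd a − 1.
Then lcm(f, g) = f·g / gcd(f, g); expanding and making the result monic gives the answer.

−7 − 11a + 2a² + 10a³ + 5a⁴ + a⁵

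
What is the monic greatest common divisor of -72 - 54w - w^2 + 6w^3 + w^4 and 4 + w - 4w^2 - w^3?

4 + w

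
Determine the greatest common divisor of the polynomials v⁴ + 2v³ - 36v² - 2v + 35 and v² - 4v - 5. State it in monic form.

v² - 4v - 5

By polynomial division,
  v⁴ + 2v³ - 36v² - 2v + 35 = (v² + 6v - 7)(v² - 4v - 5) + (0)
The last nonzero remainder v² - 4v - 5 is already monic.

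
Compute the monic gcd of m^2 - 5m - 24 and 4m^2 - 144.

Euclidean algorithm in ℚ[m]:
  m^2 - 5m - 24 = (1/4)(4m^2 - 144) + (-5m + 12)
  4m^2 - 144 = (-(4/5)m - 48/25)(-5m + 12) + (-3024/25)
  -5m + 12 = ((125/3024)m - 25/252)(-3024/25) + (0)
The last nonzero remainder is the constant -3024/25, so the polynomials are coprime and gcd = 1.

1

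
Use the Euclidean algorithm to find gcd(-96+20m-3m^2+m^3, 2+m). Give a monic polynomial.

By polynomial division,
  m^3-3m^2+20m-96 = (m^2-5m+30)(m+2) + (-156)
  m+2 = (-(1/156)m-1/78)(-156) + (0)
The last nonzero remainder is the constant -156, so the polynomials are coprime and gcd = 1.

1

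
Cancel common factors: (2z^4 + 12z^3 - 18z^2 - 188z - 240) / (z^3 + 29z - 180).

(2z^3 + 20z^2 + 62z + 60)/(z^2 + 4z + 45)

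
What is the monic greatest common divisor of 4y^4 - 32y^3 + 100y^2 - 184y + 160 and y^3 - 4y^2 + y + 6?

y - 2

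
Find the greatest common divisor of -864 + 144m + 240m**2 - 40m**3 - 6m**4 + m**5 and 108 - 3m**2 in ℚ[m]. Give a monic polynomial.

By polynomial division,
  m**5 - 6m**4 - 40m**3 + 240m**2 + 144m - 864 = (-(1/3)m**3 + 2m**2 + (4/3)m - 8)(-3m**2 + 108) + (0)
Last nonzero remainder: -3m**2 + 108. Dividing through by -3 gives the monic gcd m**2 - 36.

-36 + m**2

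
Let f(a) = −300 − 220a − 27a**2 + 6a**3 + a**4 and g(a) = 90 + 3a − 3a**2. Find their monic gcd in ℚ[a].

−30 − a + a**2

Repeated division with remainder:
  a**4 + 6a**3 − 27a**2 − 220a − 300 = (−(1/3)a**2 − (7/3)a − 10/3)(−3a**2 + 3a + 90) + (0)
Last nonzero remainder: −3a**2 + 3a + 90. Dividing through by −3 gives the monic gcd a**2 − a − 30.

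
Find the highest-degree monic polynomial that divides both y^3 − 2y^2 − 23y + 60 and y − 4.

Repeated division with remainder:
  y^3 − 2y^2 − 23y + 60 = (y^2 + 2y − 15)(y − 4) + (0)
The last nonzero remainder y − 4 is already monic.

y − 4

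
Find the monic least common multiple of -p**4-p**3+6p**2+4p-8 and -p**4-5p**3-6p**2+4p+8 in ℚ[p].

By polynomial division,
  -p**4-p**3+6p**2+4p-8 = (-p**4-5p**3-6p**2+4p+8) + (4p**3+12p**2-16)
  -p**4-5p**3-6p**2+4p+8 = (-(1/4)p-1/2)(4p**3+12p**2-16) + (0)
Last nonzero remainder: 4p**3+12p**2-16. Dividing through by 4 gives the monic gcd p**3+3p**2-4.
Then lcm(f, g) = f·g / gcd(f, g); expanding and making the result monic gives the answer.

p**5+3p**4-4p**3-16p**2+16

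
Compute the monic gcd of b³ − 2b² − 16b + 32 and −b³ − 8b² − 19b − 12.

Repeated division with remainder:
  b³ − 2b² − 16b + 32 = (−1)(−b³ − 8b² − 19b − 12) + (−10b² − 35b + 20)
  −b³ − 8b² − 19b − 12 = ((1/10)b + 9/20)(−10b² − 35b + 20) + (−(21/4)b − 21)
  −10b² − 35b + 20 = ((40/21)b − 20/21)(−(21/4)b − 21) + (0)
Last nonzero remainder: −(21/4)b − 21. Dividing through by −21/4 gives the monic gcd b + 4.

b + 4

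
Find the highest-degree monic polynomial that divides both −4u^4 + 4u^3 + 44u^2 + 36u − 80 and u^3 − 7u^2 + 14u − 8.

Apply the Euclidean algorithm:
  −4u^4 + 4u^3 + 44u^2 + 36u − 80 = (−4u − 24)(u^3 − 7u^2 + 14u − 8) + (−68u^2 + 340u − 272)
  u^3 − 7u^2 + 14u − 8 = (−(1/68)u + 1/34)(−68u^2 + 340u − 272) + (0)
Last nonzero remainder: −68u^2 + 340u − 272. Dividing through by −68 gives the monic gcd u^2 − 5u + 4.

u^2 − 5u + 4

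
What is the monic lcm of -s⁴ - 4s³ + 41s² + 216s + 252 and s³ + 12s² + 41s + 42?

By polynomial division,
  -s⁴ - 4s³ + 41s² + 216s + 252 = (-s + 8)(s³ + 12s² + 41s + 42) + (-14s² - 70s - 84)
  s³ + 12s² + 41s + 42 = (-(1/14)s - 1/2)(-14s² - 70s - 84) + (0)
Last nonzero remainder: -14s² - 70s - 84. Dividing through by -14 gives the monic gcd s² + 5s + 6.
Then lcm(f, g) = f·g / gcd(f, g); expanding and making the result monic gives the answer.

s⁵ + 11s⁴ - 13s³ - 503s² - 1764s - 1764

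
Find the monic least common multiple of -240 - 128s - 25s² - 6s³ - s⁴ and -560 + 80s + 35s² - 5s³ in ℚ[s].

6720 + 944s - 468s² + 21s³ - 13s⁴ - 5s⁵ + s⁶

By polynomial division,
  -s⁴ - 6s³ - 25s² - 128s - 240 = ((1/5)s + 13/5)(-5s³ + 35s² + 80s - 560) + (-132s² - 224s + 1216)
  -5s³ + 35s² + 80s - 560 = ((5/132)s - 1435/4356)(-132s² - 224s + 1216) + (-(43400/1089)s - 173600/1089)
  -132s² - 224s + 1216 = ((35937/10850)s - 41382/5425)(-(43400/1089)s - 173600/1089) + (0)
Last nonzero remainder: -(43400/1089)s - 173600/1089. Dividing through by -43400/1089 gives the monic gcd s + 4.
Then lcm(f, g) = f·g / gcd(f, g); expanding and making the result monic gives the answer.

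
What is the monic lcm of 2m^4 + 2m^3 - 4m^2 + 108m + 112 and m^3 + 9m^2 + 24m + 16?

m^5 + 5m^4 + 2m^3 + 46m^2 + 272m + 224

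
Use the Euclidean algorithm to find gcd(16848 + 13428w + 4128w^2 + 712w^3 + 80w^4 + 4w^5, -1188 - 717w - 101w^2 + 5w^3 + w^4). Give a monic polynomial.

Apply the Euclidean algorithm:
  4w^5 + 80w^4 + 712w^3 + 4128w^2 + 13428w + 16848 = (4w + 60)(w^4 + 5w^3 - 101w^2 - 717w - 1188) + (816w^3 + 13056w^2 + 61200w + 88128)
  w^4 + 5w^3 - 101w^2 - 717w - 1188 = ((1/816)w - 11/816)(816w^3 + 13056w^2 + 61200w + 88128) + (0)
Last nonzero remainder: 816w^3 + 13056w^2 + 61200w + 88128. Dividing through by 816 gives the monic gcd w^3 + 16w^2 + 75w + 108.

108 + 75w + 16w^2 + w^3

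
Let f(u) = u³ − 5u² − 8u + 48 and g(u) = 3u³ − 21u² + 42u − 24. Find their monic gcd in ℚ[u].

Apply the Euclidean algorithm:
  u³ − 5u² − 8u + 48 = (1/3)(3u³ − 21u² + 42u − 24) + (2u² − 22u + 56)
  3u³ − 21u² + 42u − 24 = ((3/2)u + 6)(2u² − 22u + 56) + (90u − 360)
  2u² − 22u + 56 = ((1/45)u − 7/45)(90u − 360) + (0)
Last nonzero remainder: 90u − 360. Dividing through by 90 gives the monic gcd u − 4.

u − 4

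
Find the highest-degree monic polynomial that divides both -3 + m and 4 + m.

Repeated division with remainder:
  m - 3 = (m + 4) + (-7)
  m + 4 = (-(1/7)m - 4/7)(-7) + (0)
The last nonzero remainder is the constant -7, so the polynomials are coprime and gcd = 1.

1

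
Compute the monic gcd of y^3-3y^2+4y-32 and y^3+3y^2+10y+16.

y^2+y+8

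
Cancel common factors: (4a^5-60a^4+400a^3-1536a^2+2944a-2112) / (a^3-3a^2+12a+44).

(4a^3-40a^2+112a-96)/(a+2)

Euclidean algorithm in ℚ[a]:
  4a^5-60a^4+400a^3-1536a^2+2944a-2112 = (4a^2-48a+208)(a^3-3a^2+12a+44) + (-512a^2+2560a-11264)
  a^3-3a^2+12a+44 = (-(1/512)a-1/256)(-512a^2+2560a-11264) + (0)
Last nonzero remainder: -512a^2+2560a-11264. Dividing through by -512 gives the monic gcd a^2-5a+22.
Cancel a^2-5a+22 from numerator and denominator to get the reduced form.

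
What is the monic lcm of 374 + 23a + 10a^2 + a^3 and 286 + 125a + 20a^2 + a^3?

9724 + 3964a + 841a^2 + 139a^3 + 19a^4 + a^5

Euclidean algorithm in ℚ[a]:
  a^3 + 10a^2 + 23a + 374 = (a^3 + 20a^2 + 125a + 286) + (-10a^2 - 102a + 88)
  a^3 + 20a^2 + 125a + 286 = (-(1/10)a - 49/50)(-10a^2 - 102a + 88) + ((846/25)a + 9306/25)
  -10a^2 - 102a + 88 = (-(125/423)a + 100/423)((846/25)a + 9306/25) + (0)
Last nonzero remainder: (846/25)a + 9306/25. Dividing through by 846/25 gives the monic gcd a + 11.
Then lcm(f, g) = f·g / gcd(f, g); expanding and making the result monic gives the answer.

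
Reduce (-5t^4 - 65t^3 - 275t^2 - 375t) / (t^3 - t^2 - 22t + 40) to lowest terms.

Euclidean algorithm in ℚ[t]:
  -5t^4 - 65t^3 - 275t^2 - 375t = (-5t - 70)(t^3 - t^2 - 22t + 40) + (-455t^2 - 1715t + 2800)
  t^3 - t^2 - 22t + 40 = (-(1/455)t + 62/5915)(-455t^2 - 1715t + 2800) + ((360/169)t + 1800/169)
  -455t^2 - 1715t + 2800 = (-(15379/72)t + 2366/9)((360/169)t + 1800/169) + (0)
Last nonzero remainder: (360/169)t + 1800/169. Dividing through by 360/169 gives the monic gcd t + 5.
Cancel t + 5 from numerator and denominator to get the reduced form.

(-5t^3 - 40t^2 - 75t)/(t^2 - 6t + 8)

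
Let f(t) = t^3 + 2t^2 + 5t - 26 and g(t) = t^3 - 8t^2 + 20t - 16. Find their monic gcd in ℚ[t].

t - 2

Repeated division with remainder:
  t^3 + 2t^2 + 5t - 26 = (t^3 - 8t^2 + 20t - 16) + (10t^2 - 15t - 10)
  t^3 - 8t^2 + 20t - 16 = ((1/10)t - 13/20)(10t^2 - 15t - 10) + ((45/4)t - 45/2)
  10t^2 - 15t - 10 = ((8/9)t + 4/9)((45/4)t - 45/2) + (0)
Last nonzero remainder: (45/4)t - 45/2. Dividing through by 45/4 gives the monic gcd t - 2.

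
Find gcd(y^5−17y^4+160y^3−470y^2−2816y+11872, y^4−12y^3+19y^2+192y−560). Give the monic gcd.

By polynomial division,
  y^5−17y^4+160y^3−470y^2−2816y+11872 = (y−5)(y^4−12y^3+19y^2+192y−560) + (81y^3−567y^2−1296y+9072)
  y^4−12y^3+19y^2+192y−560 = ((1/81)y−5/81)(81y^3−567y^2−1296y+9072) + (0)
Last nonzero remainder: 81y^3−567y^2−1296y+9072. Dividing through by 81 gives the monic gcd y^3−7y^2−16y+112.

y^3−7y^2−16y+112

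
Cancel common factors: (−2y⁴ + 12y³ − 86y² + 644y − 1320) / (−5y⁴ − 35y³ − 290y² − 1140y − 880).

(2y² − 16y + 30)/(5y² + 25y + 20)

Apply the Euclidean algorithm:
  −2y⁴ + 12y³ − 86y² + 644y − 1320 = (2/5)(−5y⁴ − 35y³ − 290y² − 1140y − 880) + (26y³ + 30y² + 1100y − 968)
  −5y⁴ − 35y³ − 290y² − 1140y − 880 = (−(5/26)y − 190/169)(26y³ + 30y² + 1100y − 968) + (−(7560/169)y² − (15120/169)y − 332640/169)
  26y³ + 30y² + 1100y − 968 = (−(2197/3780)y + 1859/3780)(−(7560/169)y² − (15120/169)y − 332640/169) + (0)
Last nonzero remainder: −(7560/169)y² − (15120/169)y − 332640/169. Dividing through by −7560/169 gives the monic gcd y² + 2y + 44.
Cancel y² + 2y + 44 from numerator and denominator to get the reduced form.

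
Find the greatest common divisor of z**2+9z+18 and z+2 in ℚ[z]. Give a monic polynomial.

1

Repeated division with remainder:
  z**2+9z+18 = (z+7)(z+2) + (4)
  z+2 = ((1/4)z+1/2)(4) + (0)
The last nonzero remainder is the constant 4, so the polynomials are coprime and gcd = 1.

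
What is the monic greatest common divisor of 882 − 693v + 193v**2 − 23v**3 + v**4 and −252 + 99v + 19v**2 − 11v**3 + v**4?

21 − 10v + v**2

Repeated division with remainder:
  v**4 − 23v**3 + 193v**2 − 693v + 882 = (v**4 − 11v**3 + 19v**2 + 99v − 252) + (−12v**3 + 174v**2 − 792v + 1134)
  v**4 − 11v**3 + 19v**2 + 99v − 252 = (−(1/12)v − 7/24)(−12v**3 + 174v**2 − 792v + 1134) + ((15/4)v**2 − (75/2)v + 315/4)
  −12v**3 + 174v**2 − 792v + 1134 = (−(16/5)v + 72/5)((15/4)v**2 − (75/2)v + 315/4) + (0)
Last nonzero remainder: (15/4)v**2 − (75/2)v + 315/4. Dividing through by 15/4 gives the monic gcd v**2 − 10v + 21.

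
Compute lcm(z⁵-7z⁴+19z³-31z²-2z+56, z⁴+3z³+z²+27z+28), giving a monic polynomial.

z⁶-3z⁵-9z⁴+45z³-126z²+48z+224

By polynomial division,
  z⁵-7z⁴+19z³-31z²-2z+56 = (z-10)(z⁴+3z³+z²+27z+28) + (48z³-48z²+240z+336)
  z⁴+3z³+z²+27z+28 = ((1/48)z+1/12)(48z³-48z²+240z+336) + (0)
Last nonzero remainder: 48z³-48z²+240z+336. Dividing through by 48 gives the monic gcd z³-z²+5z+7.
Then lcm(f, g) = f·g / gcd(f, g); expanding and making the result monic gives the answer.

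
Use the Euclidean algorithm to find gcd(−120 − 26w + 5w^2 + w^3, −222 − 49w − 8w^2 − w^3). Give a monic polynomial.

Euclidean algorithm in ℚ[w]:
  w^3 + 5w^2 − 26w − 120 = (−1)(−w^3 − 8w^2 − 49w − 222) + (−3w^2 − 75w − 342)
  −w^3 − 8w^2 − 49w − 222 = ((1/3)w − 17/3)(−3w^2 − 75w − 342) + (−360w − 2160)
  −3w^2 − 75w − 342 = ((1/120)w + 19/120)(−360w − 2160) + (0)
Last nonzero remainder: −360w − 2160. Dividing through by −360 gives the monic gcd w + 6.

6 + w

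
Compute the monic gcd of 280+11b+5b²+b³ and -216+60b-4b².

Euclidean algorithm in ℚ[b]:
  b³+5b²+11b+280 = (-(1/4)b-5)(-4b²+60b-216) + (257b-800)
  -4b²+60b-216 = (-(4/257)b+12220/66049)(257b-800) + (-4490584/66049)
  257b-800 = (-(16974593/4490584)b+6604900/561323)(-4490584/66049) + (0)
The last nonzero remainder is the constant -4490584/66049, so the polynomials are coprime and gcd = 1.

1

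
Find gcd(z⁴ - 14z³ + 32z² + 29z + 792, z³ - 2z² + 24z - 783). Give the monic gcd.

By polynomial division,
  z⁴ - 14z³ + 32z² + 29z + 792 = (z - 12)(z³ - 2z² + 24z - 783) + (-16z² + 1100z - 8604)
  z³ - 2z² + 24z - 783 = (-(1/16)z - 267/64)(-16z² + 1100z - 8604) + ((65205/16)z - 586845/16)
  -16z² + 1100z - 8604 = (-(256/65205)z + 15296/65205)((65205/16)z - 586845/16) + (0)
Last nonzero remainder: (65205/16)z - 586845/16. Dividing through by 65205/16 gives the monic gcd z - 9.

z - 9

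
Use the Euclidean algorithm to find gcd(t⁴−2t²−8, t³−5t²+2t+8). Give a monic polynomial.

Apply the Euclidean algorithm:
  t⁴−2t²−8 = (t+5)(t³−5t²+2t+8) + (21t²−18t−48)
  t³−5t²+2t+8 = ((1/21)t−29/147)(21t²−18t−48) + ((36/49)t−72/49)
  21t²−18t−48 = ((343/12)t+98/3)((36/49)t−72/49) + (0)
Last nonzero remainder: (36/49)t−72/49. Dividing through by 36/49 gives the monic gcd t−2.

t−2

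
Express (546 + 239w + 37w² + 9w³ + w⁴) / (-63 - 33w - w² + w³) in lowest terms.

(182 + 19w + 6w² + w³)/(-21 - 4w + w²)

Euclidean algorithm in ℚ[w]:
  w⁴ + 9w³ + 37w² + 239w + 546 = (w + 10)(w³ - w² - 33w - 63) + (80w² + 632w + 1176)
  w³ - w² - 33w - 63 = ((1/80)w - 89/800)(80w² + 632w + 1176) + ((2261/100)w + 6783/100)
  80w² + 632w + 1176 = ((8000/2261)w + 5600/323)((2261/100)w + 6783/100) + (0)
Last nonzero remainder: (2261/100)w + 6783/100. Dividing through by 2261/100 gives the monic gcd w + 3.
Cancel w + 3 from numerator and denominator to get the reduced form.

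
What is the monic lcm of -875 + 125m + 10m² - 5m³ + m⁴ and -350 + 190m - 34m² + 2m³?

-30625 + 14875m - 2025m² - 170m³ + 105m⁴ - 17m⁵ + m⁶

Apply the Euclidean algorithm:
  m⁴ - 5m³ + 10m² + 125m - 875 = ((1/2)m + 6)(2m³ - 34m² + 190m - 350) + (119m² - 840m + 1225)
  2m³ - 34m² + 190m - 350 = ((2/119)m - 338/2023)(119m² - 840m + 1225) + ((8400/289)m - 42000/289)
  119m² - 840m + 1225 = ((4913/1200)m - 2023/240)((8400/289)m - 42000/289) + (0)
Last nonzero remainder: (8400/289)m - 42000/289. Dividing through by 8400/289 gives the monic gcd m - 5.
Then lcm(f, g) = f·g / gcd(f, g); expanding and making the result monic gives the answer.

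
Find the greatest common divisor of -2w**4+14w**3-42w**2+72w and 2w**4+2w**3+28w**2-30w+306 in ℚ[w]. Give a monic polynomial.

w**2-3w+9

Repeated division with remainder:
  -2w**4+14w**3-42w**2+72w = (-1)(2w**4+2w**3+28w**2-30w+306) + (16w**3-14w**2+42w+306)
  2w**4+2w**3+28w**2-30w+306 = ((1/8)w+15/64)(16w**3-14w**2+42w+306) + ((833/32)w**2-(2499/32)w+7497/32)
  16w**3-14w**2+42w+306 = ((512/833)w+64/49)((833/32)w**2-(2499/32)w+7497/32) + (0)
Last nonzero remainder: (833/32)w**2-(2499/32)w+7497/32. Dividing through by 833/32 gives the monic gcd w**2-3w+9.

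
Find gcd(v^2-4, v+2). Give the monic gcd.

v+2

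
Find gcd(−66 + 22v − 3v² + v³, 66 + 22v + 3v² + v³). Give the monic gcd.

22 + v²

Repeated division with remainder:
  v³ − 3v² + 22v − 66 = (v³ + 3v² + 22v + 66) + (−6v² − 132)
  v³ + 3v² + 22v + 66 = (−(1/6)v − 1/2)(−6v² − 132) + (0)
Last nonzero remainder: −6v² − 132. Dividing through by −6 gives the monic gcd v² + 22.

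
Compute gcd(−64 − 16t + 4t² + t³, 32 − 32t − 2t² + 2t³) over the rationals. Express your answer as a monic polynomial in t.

−16 + t²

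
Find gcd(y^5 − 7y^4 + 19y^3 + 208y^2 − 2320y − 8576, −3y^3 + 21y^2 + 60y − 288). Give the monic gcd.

y^2 − 4y − 32

Euclidean algorithm in ℚ[y]:
  y^5 − 7y^4 + 19y^3 + 208y^2 − 2320y − 8576 = (−(1/3)y^2 − 13)(−3y^3 + 21y^2 + 60y − 288) + (385y^2 − 1540y − 12320)
  −3y^3 + 21y^2 + 60y − 288 = (−(3/385)y + 9/385)(385y^2 − 1540y − 12320) + (0)
Last nonzero remainder: 385y^2 − 1540y − 12320. Dividing through by 385 gives the monic gcd y^2 − 4y − 32.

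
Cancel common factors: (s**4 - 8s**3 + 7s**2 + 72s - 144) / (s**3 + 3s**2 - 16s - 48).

Repeated division with remainder:
  s**4 - 8s**3 + 7s**2 + 72s - 144 = (s - 11)(s**3 + 3s**2 - 16s - 48) + (56s**2 - 56s - 672)
  s**3 + 3s**2 - 16s - 48 = ((1/56)s + 1/14)(56s**2 - 56s - 672) + (0)
Last nonzero remainder: 56s**2 - 56s - 672. Dividing through by 56 gives the monic gcd s**2 - s - 12.
Cancel s**2 - s - 12 from numerator and denominator to get the reduced form.

(s**2 - 7s + 12)/(s + 4)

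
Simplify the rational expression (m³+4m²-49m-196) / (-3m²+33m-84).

(-m²-11m-28)/(3m-12)

Repeated division with remainder:
  m³+4m²-49m-196 = (-(1/3)m-5)(-3m²+33m-84) + (88m-616)
  -3m²+33m-84 = (-(3/88)m+3/22)(88m-616) + (0)
Last nonzero remainder: 88m-616. Dividing through by 88 gives the monic gcd m-7.
Cancel m-7 from numerator and denominator to get the reduced form.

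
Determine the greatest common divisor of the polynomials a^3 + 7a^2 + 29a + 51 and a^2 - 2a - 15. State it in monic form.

a + 3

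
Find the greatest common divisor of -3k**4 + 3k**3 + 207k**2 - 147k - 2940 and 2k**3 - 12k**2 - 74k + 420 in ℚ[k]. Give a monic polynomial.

Repeated division with remainder:
  -3k**4 + 3k**3 + 207k**2 - 147k - 2940 = (-(3/2)k - 15/2)(2k**3 - 12k**2 - 74k + 420) + (6k**2 - 72k + 210)
  2k**3 - 12k**2 - 74k + 420 = ((1/3)k + 2)(6k**2 - 72k + 210) + (0)
Last nonzero remainder: 6k**2 - 72k + 210. Dividing through by 6 gives the monic gcd k**2 - 12k + 35.

k**2 - 12k + 35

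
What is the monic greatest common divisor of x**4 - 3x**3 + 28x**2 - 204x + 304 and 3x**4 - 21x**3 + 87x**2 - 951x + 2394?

x**2 + 3x + 38

By polynomial division,
  x**4 - 3x**3 + 28x**2 - 204x + 304 = (1/3)(3x**4 - 21x**3 + 87x**2 - 951x + 2394) + (4x**3 - x**2 + 113x - 494)
  3x**4 - 21x**3 + 87x**2 - 951x + 2394 = ((3/4)x - 81/16)(4x**3 - x**2 + 113x - 494) + (-(45/16)x**2 - (135/16)x - 855/8)
  4x**3 - x**2 + 113x - 494 = (-(64/45)x + 208/45)(-(45/16)x**2 - (135/16)x - 855/8) + (0)
Last nonzero remainder: -(45/16)x**2 - (135/16)x - 855/8. Dividing through by -45/16 gives the monic gcd x**2 + 3x + 38.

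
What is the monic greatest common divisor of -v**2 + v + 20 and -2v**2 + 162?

Repeated division with remainder:
  -v**2 + v + 20 = (1/2)(-2v**2 + 162) + (v - 61)
  -2v**2 + 162 = (-2v - 122)(v - 61) + (-7280)
  v - 61 = (-(1/7280)v + 61/7280)(-7280) + (0)
The last nonzero remainder is the constant -7280, so the polynomials are coprime and gcd = 1.

1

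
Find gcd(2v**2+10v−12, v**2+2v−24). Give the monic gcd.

v+6

Euclidean algorithm in ℚ[v]:
  2v**2+10v−12 = (2)(v**2+2v−24) + (6v+36)
  v**2+2v−24 = ((1/6)v−2/3)(6v+36) + (0)
Last nonzero remainder: 6v+36. Dividing through by 6 gives the monic gcd v+6.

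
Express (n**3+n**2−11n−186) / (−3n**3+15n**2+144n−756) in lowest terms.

(−n**2−7n−31)/(3n**2+3n−126)

Euclidean algorithm in ℚ[n]:
  n**3+n**2−11n−186 = (−1/3)(−3n**3+15n**2+144n−756) + (6n**2+37n−438)
  −3n**3+15n**2+144n−756 = (−(1/2)n+67/12)(6n**2+37n−438) + (−(3379/12)n+3379/2)
  6n**2+37n−438 = (−(72/3379)n−876/3379)(−(3379/12)n+3379/2) + (0)
Last nonzero remainder: −(3379/12)n+3379/2. Dividing through by −3379/12 gives the monic gcd n−6.
Cancel n−6 from numerator and denominator to get the reduced form.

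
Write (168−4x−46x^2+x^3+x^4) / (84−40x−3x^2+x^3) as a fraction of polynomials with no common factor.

By polynomial division,
  x^4+x^3−46x^2−4x+168 = (x+4)(x^3−3x^2−40x+84) + (6x^2+72x−168)
  x^3−3x^2−40x+84 = ((1/6)x−5/2)(6x^2+72x−168) + (168x−336)
  6x^2+72x−168 = ((1/28)x+1/2)(168x−336) + (0)
Last nonzero remainder: 168x−336. Dividing through by 168 gives the monic gcd x−2.
Cancel x−2 from numerator and denominator to get the reduced form.

(−84−40x+3x^2+x^3)/(−42−x+x^2)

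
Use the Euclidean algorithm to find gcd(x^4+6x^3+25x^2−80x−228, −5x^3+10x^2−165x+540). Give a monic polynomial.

x−3

Euclidean algorithm in ℚ[x]:
  x^4+6x^3+25x^2−80x−228 = (−(1/5)x−8/5)(−5x^3+10x^2−165x+540) + (8x^2−236x+636)
  −5x^3+10x^2−165x+540 = (−(5/8)x−275/16)(8x^2−236x+636) + (−(15295/4)x+45885/4)
  8x^2−236x+636 = (−(32/15295)x+848/15295)(−(15295/4)x+45885/4) + (0)
Last nonzero remainder: −(15295/4)x+45885/4. Dividing through by −15295/4 gives the monic gcd x−3.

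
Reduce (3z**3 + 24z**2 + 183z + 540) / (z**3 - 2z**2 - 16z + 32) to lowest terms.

(3z**2 + 12z + 135)/(z**2 - 6z + 8)

Apply the Euclidean algorithm:
  3z**3 + 24z**2 + 183z + 540 = (3)(z**3 - 2z**2 - 16z + 32) + (30z**2 + 231z + 444)
  z**3 - 2z**2 - 16z + 32 = ((1/30)z - 97/300)(30z**2 + 231z + 444) + ((4389/100)z + 4389/25)
  30z**2 + 231z + 444 = ((1000/1463)z + 3700/1463)((4389/100)z + 4389/25) + (0)
Last nonzero remainder: (4389/100)z + 4389/25. Dividing through by 4389/100 gives the monic gcd z + 4.
Cancel z + 4 from numerator and denominator to get the reduced form.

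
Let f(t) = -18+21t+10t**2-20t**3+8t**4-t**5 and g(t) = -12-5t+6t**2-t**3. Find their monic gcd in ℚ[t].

-3-2t+t**2

Euclidean algorithm in ℚ[t]:
  -t**5+8t**4-20t**3+10t**2+21t-18 = (t**2-2t+3)(-t**3+6t**2-5t-12) + (-6t**2+12t+18)
  -t**3+6t**2-5t-12 = ((1/6)t-2/3)(-6t**2+12t+18) + (0)
Last nonzero remainder: -6t**2+12t+18. Dividing through by -6 gives the monic gcd t**2-2t-3.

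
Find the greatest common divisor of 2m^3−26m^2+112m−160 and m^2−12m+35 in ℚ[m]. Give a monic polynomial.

By polynomial division,
  2m^3−26m^2+112m−160 = (2m−2)(m^2−12m+35) + (18m−90)
  m^2−12m+35 = ((1/18)m−7/18)(18m−90) + (0)
Last nonzero remainder: 18m−90. Dividing through by 18 gives the monic gcd m−5.

m−5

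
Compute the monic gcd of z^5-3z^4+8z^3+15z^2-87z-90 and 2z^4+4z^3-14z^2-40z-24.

z^3-7z-6

Apply the Euclidean algorithm:
  z^5-3z^4+8z^3+15z^2-87z-90 = ((1/2)z-5/2)(2z^4+4z^3-14z^2-40z-24) + (25z^3-175z-150)
  2z^4+4z^3-14z^2-40z-24 = ((2/25)z+4/25)(25z^3-175z-150) + (0)
Last nonzero remainder: 25z^3-175z-150. Dividing through by 25 gives the monic gcd z^3-7z-6.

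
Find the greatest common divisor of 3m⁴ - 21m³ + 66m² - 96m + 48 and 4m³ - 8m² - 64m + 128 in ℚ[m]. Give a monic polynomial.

m - 2

Apply the Euclidean algorithm:
  3m⁴ - 21m³ + 66m² - 96m + 48 = ((3/4)m - 15/4)(4m³ - 8m² - 64m + 128) + (84m² - 432m + 528)
  4m³ - 8m² - 64m + 128 = ((1/21)m + 22/147)(84m² - 432m + 528) + (-(1200/49)m + 2400/49)
  84m² - 432m + 528 = (-(343/100)m + 539/50)(-(1200/49)m + 2400/49) + (0)
Last nonzero remainder: -(1200/49)m + 2400/49. Dividing through by -1200/49 gives the monic gcd m - 2.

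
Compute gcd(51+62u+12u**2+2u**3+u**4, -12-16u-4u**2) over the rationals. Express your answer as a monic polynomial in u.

Euclidean algorithm in ℚ[u]:
  u**4+2u**3+12u**2+62u+51 = (-(1/4)u**2+(1/2)u-17/4)(-4u**2-16u-12) + (0)
Last nonzero remainder: -4u**2-16u-12. Dividing through by -4 gives the monic gcd u**2+4u+3.

3+4u+u**2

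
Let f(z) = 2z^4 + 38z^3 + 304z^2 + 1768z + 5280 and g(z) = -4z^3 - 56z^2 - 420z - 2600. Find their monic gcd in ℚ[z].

z + 10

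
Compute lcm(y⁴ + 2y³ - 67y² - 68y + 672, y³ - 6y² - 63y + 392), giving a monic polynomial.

By polynomial division,
  y⁴ + 2y³ - 67y² - 68y + 672 = (y + 8)(y³ - 6y² - 63y + 392) + (44y² + 44y - 2464)
  y³ - 6y² - 63y + 392 = ((1/44)y - 7/44)(44y² + 44y - 2464) + (0)
Last nonzero remainder: 44y² + 44y - 2464. Dividing through by 44 gives the monic gcd y² + y - 56.
Then lcm(f, g) = f·g / gcd(f, g); expanding and making the result monic gives the answer.

y⁵ - 5y⁴ - 81y³ + 401y² + 1148y - 4704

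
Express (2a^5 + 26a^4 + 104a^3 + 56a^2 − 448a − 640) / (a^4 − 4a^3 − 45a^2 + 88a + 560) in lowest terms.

(2a^3 + 10a^2 − 8a − 40)/(a^2 − 12a + 35)

Euclidean algorithm in ℚ[a]:
  2a^5 + 26a^4 + 104a^3 + 56a^2 − 448a − 640 = (2a + 34)(a^4 − 4a^3 − 45a^2 + 88a + 560) + (330a^3 + 1410a^2 − 4560a − 19680)
  a^4 − 4a^3 − 45a^2 + 88a + 560 = ((1/330)a − 91/3630)(330a^3 + 1410a^2 − 4560a − 19680) + ((504/121)a^2 + (4032/121)a + 8064/121)
  330a^3 + 1410a^2 − 4560a − 19680 = ((6655/84)a − 24805/84)((504/121)a^2 + (4032/121)a + 8064/121) + (0)
Last nonzero remainder: (504/121)a^2 + (4032/121)a + 8064/121. Dividing through by 504/121 gives the monic gcd a^2 + 8a + 16.
Cancel a^2 + 8a + 16 from numerator and denominator to get the reduced form.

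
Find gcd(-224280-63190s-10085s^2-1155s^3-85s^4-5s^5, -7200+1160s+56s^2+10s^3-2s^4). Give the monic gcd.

By polynomial division,
  -5s^5-85s^4-1155s^3-10085s^2-63190s-224280 = ((5/2)s+55)(-2s^4+10s^3+56s^2+1160s-7200) + (-1845s^3-16065s^2-108990s+171720)
  -2s^4+10s^3+56s^2+1160s-7200 = ((2/1845)s-1124/75645)(-1845s^3-16065s^2-108990s+171720) + (-(108528/1681)s^2-(1085280/1681)s-7814016/1681)
  -1845s^3-16065s^2-108990s+171720 = ((1033815/36176)s-1336395/36176)(-(108528/1681)s^2-(1085280/1681)s-7814016/1681) + (0)
Last nonzero remainder: -(108528/1681)s^2-(1085280/1681)s-7814016/1681. Dividing through by -108528/1681 gives the monic gcd s^2+10s+72.

72+10s+s^2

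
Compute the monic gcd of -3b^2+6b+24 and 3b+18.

1

By polynomial division,
  -3b^2+6b+24 = (-b+8)(3b+18) + (-120)
  3b+18 = (-(1/40)b-3/20)(-120) + (0)
The last nonzero remainder is the constant -120, so the polynomials are coprime and gcd = 1.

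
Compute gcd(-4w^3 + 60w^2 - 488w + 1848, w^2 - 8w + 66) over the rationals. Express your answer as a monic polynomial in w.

By polynomial division,
  -4w^3 + 60w^2 - 488w + 1848 = (-4w + 28)(w^2 - 8w + 66) + (0)
The last nonzero remainder w^2 - 8w + 66 is already monic.

w^2 - 8w + 66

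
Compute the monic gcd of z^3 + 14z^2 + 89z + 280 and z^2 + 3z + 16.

Apply the Euclidean algorithm:
  z^3 + 14z^2 + 89z + 280 = (z + 11)(z^2 + 3z + 16) + (40z + 104)
  z^2 + 3z + 16 = ((1/40)z + 1/100)(40z + 104) + (374/25)
  40z + 104 = ((500/187)z + 1300/187)(374/25) + (0)
The last nonzero remainder is the constant 374/25, so the polynomials are coprime and gcd = 1.

1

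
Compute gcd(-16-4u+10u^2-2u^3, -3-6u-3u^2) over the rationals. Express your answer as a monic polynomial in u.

By polynomial division,
  -2u^3+10u^2-4u-16 = ((2/3)u-14/3)(-3u^2-6u-3) + (-30u-30)
  -3u^2-6u-3 = ((1/10)u+1/10)(-30u-30) + (0)
Last nonzero remainder: -30u-30. Dividing through by -30 gives the monic gcd u+1.

1+u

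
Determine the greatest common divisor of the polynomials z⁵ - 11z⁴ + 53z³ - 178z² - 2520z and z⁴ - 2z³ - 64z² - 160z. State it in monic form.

z³ - 6z² - 40z

Euclidean algorithm in ℚ[z]:
  z⁵ - 11z⁴ + 53z³ - 178z² - 2520z = (z - 9)(z⁴ - 2z³ - 64z² - 160z) + (99z³ - 594z² - 3960z)
  z⁴ - 2z³ - 64z² - 160z = ((1/99)z + 4/99)(99z³ - 594z² - 3960z) + (0)
Last nonzero remainder: 99z³ - 594z² - 3960z. Dividing through by 99 gives the monic gcd z³ - 6z² - 40z.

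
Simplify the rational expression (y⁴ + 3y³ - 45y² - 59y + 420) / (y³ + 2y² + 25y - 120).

Repeated division with remainder:
  y⁴ + 3y³ - 45y² - 59y + 420 = (y + 1)(y³ + 2y² + 25y - 120) + (-72y² + 36y + 540)
  y³ + 2y² + 25y - 120 = (-(1/72)y - 5/144)(-72y² + 36y + 540) + ((135/4)y - 405/4)
  -72y² + 36y + 540 = (-(32/15)y - 16/3)((135/4)y - 405/4) + (0)
Last nonzero remainder: (135/4)y - 405/4. Dividing through by 135/4 gives the monic gcd y - 3.
Cancel y - 3 from numerator and denominator to get the reduced form.

(y³ + 6y² - 27y - 140)/(y² + 5y + 40)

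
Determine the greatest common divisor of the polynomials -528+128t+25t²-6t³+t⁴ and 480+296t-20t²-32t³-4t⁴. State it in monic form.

By polynomial division,
  t⁴-6t³+25t²+128t-528 = (-1/4)(-4t⁴-32t³-20t²+296t+480) + (-14t³+20t²+202t-408)
  -4t⁴-32t³-20t²+296t+480 = ((2/7)t+132/49)(-14t³+20t²+202t-408) + (-(6448/49)t²-(6448/49)t+77376/49)
  -14t³+20t²+202t-408 = ((343/3224)t-833/3224)(-(6448/49)t²-(6448/49)t+77376/49) + (0)
Last nonzero remainder: -(6448/49)t²-(6448/49)t+77376/49. Dividing through by -6448/49 gives the monic gcd t²+t-12.

-12+t+t²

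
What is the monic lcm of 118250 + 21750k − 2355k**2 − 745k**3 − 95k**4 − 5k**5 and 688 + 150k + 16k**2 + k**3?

Euclidean algorithm in ℚ[k]:
  −5k**5 − 95k**4 − 745k**3 − 2355k**2 + 21750k + 118250 = (−5k**2 − 15k + 245)(k**3 + 16k**2 + 150k + 688) + (−585k**2 − 4680k − 50310)
  k**3 + 16k**2 + 150k + 688 = (−(1/585)k − 8/585)(−585k**2 − 4680k − 50310) + (0)
Last nonzero remainder: −585k**2 − 4680k − 50310. Dividing through by −585 gives the monic gcd k**2 + 8k + 86.
Then lcm(f, g) = f·g / gcd(f, g); expanding and making the result monic gives the answer.

−189200 − 58450k − 582k**2 + 1663k**3 + 301k**4 + 27k**5 + k**6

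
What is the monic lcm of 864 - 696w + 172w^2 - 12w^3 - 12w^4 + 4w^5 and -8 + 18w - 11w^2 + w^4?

216 - 606w + 607w^2 - 263w^3 + 46w^4 + 4w^5 - 5w^6 + w^7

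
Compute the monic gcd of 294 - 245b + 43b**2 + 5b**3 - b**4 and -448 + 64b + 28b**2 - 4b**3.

-7 + b

By polynomial division,
  -b**4 + 5b**3 + 43b**2 - 245b + 294 = ((1/4)b + 1/2)(-4b**3 + 28b**2 + 64b - 448) + (13b**2 - 165b + 518)
  -4b**3 + 28b**2 + 64b - 448 = (-(4/13)b - 296/169)(13b**2 - 165b + 518) + (-(11088/169)b + 77616/169)
  13b**2 - 165b + 518 = (-(2197/11088)b + 6253/5544)(-(11088/169)b + 77616/169) + (0)
Last nonzero remainder: -(11088/169)b + 77616/169. Dividing through by -11088/169 gives the monic gcd b - 7.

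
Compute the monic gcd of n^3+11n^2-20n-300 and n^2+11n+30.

Euclidean algorithm in ℚ[n]:
  n^3+11n^2-20n-300 = (n)(n^2+11n+30) + (-50n-300)
  n^2+11n+30 = (-(1/50)n-1/10)(-50n-300) + (0)
Last nonzero remainder: -50n-300. Dividing through by -50 gives the monic gcd n+6.

n+6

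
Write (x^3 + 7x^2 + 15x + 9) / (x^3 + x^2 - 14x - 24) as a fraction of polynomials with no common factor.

(x^2 + 4x + 3)/(x^2 - 2x - 8)

Euclidean algorithm in ℚ[x]:
  x^3 + 7x^2 + 15x + 9 = (x^3 + x^2 - 14x - 24) + (6x^2 + 29x + 33)
  x^3 + x^2 - 14x - 24 = ((1/6)x - 23/36)(6x^2 + 29x + 33) + (-(35/36)x - 35/12)
  6x^2 + 29x + 33 = (-(216/35)x - 396/35)(-(35/36)x - 35/12) + (0)
Last nonzero remainder: -(35/36)x - 35/12. Dividing through by -35/36 gives the monic gcd x + 3.
Cancel x + 3 from numerator and denominator to get the reduced form.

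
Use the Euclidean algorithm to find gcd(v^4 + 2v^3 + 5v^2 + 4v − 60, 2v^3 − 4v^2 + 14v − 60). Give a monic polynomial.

Euclidean algorithm in ℚ[v]:
  v^4 + 2v^3 + 5v^2 + 4v − 60 = ((1/2)v + 2)(2v^3 − 4v^2 + 14v − 60) + (6v^2 + 6v + 60)
  2v^3 − 4v^2 + 14v − 60 = ((1/3)v − 1)(6v^2 + 6v + 60) + (0)
Last nonzero remainder: 6v^2 + 6v + 60. Dividing through by 6 gives the monic gcd v^2 + v + 10.

v^2 + v + 10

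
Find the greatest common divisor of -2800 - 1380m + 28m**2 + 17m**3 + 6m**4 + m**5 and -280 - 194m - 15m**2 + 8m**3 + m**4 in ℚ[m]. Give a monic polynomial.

-70 - 31m + 4m**2 + m**3

By polynomial division,
  m**5 + 6m**4 + 17m**3 + 28m**2 - 1380m - 2800 = (m - 2)(m**4 + 8m**3 - 15m**2 - 194m - 280) + (48m**3 + 192m**2 - 1488m - 3360)
  m**4 + 8m**3 - 15m**2 - 194m - 280 = ((1/48)m + 1/12)(48m**3 + 192m**2 - 1488m - 3360) + (0)
Last nonzero remainder: 48m**3 + 192m**2 - 1488m - 3360. Dividing through by 48 gives the monic gcd m**3 + 4m**2 - 31m - 70.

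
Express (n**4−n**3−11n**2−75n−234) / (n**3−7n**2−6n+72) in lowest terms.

Euclidean algorithm in ℚ[n]:
  n**4−n**3−11n**2−75n−234 = (n+6)(n**3−7n**2−6n+72) + (37n**2−111n−666)
  n**3−7n**2−6n+72 = ((1/37)n−4/37)(37n**2−111n−666) + (0)
Last nonzero remainder: 37n**2−111n−666. Dividing through by 37 gives the monic gcd n**2−3n−18.
Cancel n**2−3n−18 from numerator and denominator to get the reduced form.

(n**2+2n+13)/(n−4)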